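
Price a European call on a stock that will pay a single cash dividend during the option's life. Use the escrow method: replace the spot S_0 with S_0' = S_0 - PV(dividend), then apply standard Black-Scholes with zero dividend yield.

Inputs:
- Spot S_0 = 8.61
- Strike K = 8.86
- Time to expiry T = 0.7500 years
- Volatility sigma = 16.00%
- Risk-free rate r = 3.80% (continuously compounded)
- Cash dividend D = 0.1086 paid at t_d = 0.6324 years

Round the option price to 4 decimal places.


PV(D) = D * exp(-r * t_d) = 0.1086 * 0.97625525 = 0.10602132
S_0' = S_0 - PV(D) = 8.6100 - 0.10602132 = 8.50397868
d1 = (ln(S_0'/K) + (r + sigma^2/2)*T) / (sigma*sqrt(T)) = -0.02102010
d2 = d1 - sigma*sqrt(T) = -0.15958417
exp(-rT) = 0.97190229
N(d1) = 0.49161481; N(d2) = 0.43660433
C = S_0' * N(d1) - K * exp(-rT) * N(d2) = 8.50397868 * 0.49161481 - 8.8600 * 0.97190229 * 0.43660433 = 0.4211

Answer: Price = 0.4211


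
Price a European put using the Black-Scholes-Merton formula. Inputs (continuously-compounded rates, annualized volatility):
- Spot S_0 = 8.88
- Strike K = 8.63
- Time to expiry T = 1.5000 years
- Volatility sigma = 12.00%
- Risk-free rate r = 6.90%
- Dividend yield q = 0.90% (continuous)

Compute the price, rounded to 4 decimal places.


Answer: Price = 0.1439

Derivation:
d1 = (ln(S/K) + (r - q + 0.5*sigma^2) * T) / (sigma * sqrt(T)) = 0.88016326
d2 = d1 - sigma * sqrt(T) = 0.73319387
exp(-rT) = 0.90167602; exp(-qT) = 0.98659072
P = K * exp(-rT) * N(-d2) - S_0 * exp(-qT) * N(-d1)
N(-d1) = 0.18938544; N(-d2) = 0.23172010
P = 8.6300 * 0.90167602 * 0.23172010 - 8.8800 * 0.98659072 * 0.18938544 = 0.1439


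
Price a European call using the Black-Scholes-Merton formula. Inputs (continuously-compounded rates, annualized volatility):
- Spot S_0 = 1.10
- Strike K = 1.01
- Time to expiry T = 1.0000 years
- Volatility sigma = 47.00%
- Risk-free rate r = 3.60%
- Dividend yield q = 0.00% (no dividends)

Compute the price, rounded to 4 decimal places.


Answer: Price = 0.2618

Derivation:
d1 = (ln(S/K) + (r - q + 0.5*sigma^2) * T) / (sigma * sqrt(T)) = 0.49321244
d2 = d1 - sigma * sqrt(T) = 0.02321244
exp(-rT) = 0.96464029; exp(-qT) = 1.00000000
C = S_0 * exp(-qT) * N(d1) - K * exp(-rT) * N(d2)
N(d1) = 0.68906876; N(d2) = 0.50925959
C = 1.1000 * 1.00000000 * 0.68906876 - 1.0100 * 0.96464029 * 0.50925959 = 0.2618


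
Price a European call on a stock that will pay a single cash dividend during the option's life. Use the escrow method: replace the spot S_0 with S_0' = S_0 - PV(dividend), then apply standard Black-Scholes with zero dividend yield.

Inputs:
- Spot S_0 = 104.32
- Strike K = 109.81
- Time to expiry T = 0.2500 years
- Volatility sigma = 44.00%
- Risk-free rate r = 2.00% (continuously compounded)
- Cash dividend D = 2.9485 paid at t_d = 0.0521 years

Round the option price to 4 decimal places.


PV(D) = D * exp(-r * t_d) = 2.9485 * 0.99895854 = 2.94542926
S_0' = S_0 - PV(D) = 104.3200 - 2.94542926 = 101.37457074
d1 = (ln(S_0'/K) + (r + sigma^2/2)*T) / (sigma*sqrt(T)) = -0.23058783
d2 = d1 - sigma*sqrt(T) = -0.45058783
exp(-rT) = 0.99501248
N(d1) = 0.40881751; N(d2) = 0.32614332
C = S_0' * N(d1) - K * exp(-rT) * N(d2) = 101.37457074 * 0.40881751 - 109.8100 * 0.99501248 * 0.32614332 = 5.8085

Answer: Price = 5.8085


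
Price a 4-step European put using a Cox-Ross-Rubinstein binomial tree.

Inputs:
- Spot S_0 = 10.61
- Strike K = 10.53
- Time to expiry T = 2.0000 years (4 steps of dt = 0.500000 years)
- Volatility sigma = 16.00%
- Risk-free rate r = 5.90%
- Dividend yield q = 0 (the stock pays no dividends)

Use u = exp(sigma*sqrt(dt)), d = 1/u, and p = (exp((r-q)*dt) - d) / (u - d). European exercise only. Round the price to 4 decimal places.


dt = T/N = 0.500000
u = exp(sigma*sqrt(dt)) = 1.119785; d = 1/u = 0.893028
p = (exp((r-q)*dt) - d) / (u - d) = 0.603779
Discount per step: exp(-r*dt) = 0.970931
Stock lattice S(k, i) with i counting down-moves:
  k=0: S(0,0) = 10.6100
  k=1: S(1,0) = 11.8809; S(1,1) = 9.4750
  k=2: S(2,0) = 13.3041; S(2,1) = 10.6100; S(2,2) = 8.4615
  k=3: S(3,0) = 14.8977; S(3,1) = 11.8809; S(3,2) = 9.4750; S(3,3) = 7.5563
  k=4: S(4,0) = 16.6823; S(4,1) = 13.3041; S(4,2) = 10.6100; S(4,3) = 8.4615; S(4,4) = 6.7480
Terminal payoffs V(N, i) = max(K - S_T, 0):
  V(4,0) = 0.000000; V(4,1) = 0.000000; V(4,2) = 0.000000; V(4,3) = 2.068531; V(4,4) = 3.781983
Backward induction: V(k, i) = exp(-r*dt) * [p * V(k+1, i) + (1-p) * V(k+1, i+1)].
  V(3,0) = exp(-r*dt) * [p*0.000000 + (1-p)*0.000000] = 0.000000
  V(3,1) = exp(-r*dt) * [p*0.000000 + (1-p)*0.000000] = 0.000000
  V(3,2) = exp(-r*dt) * [p*0.000000 + (1-p)*2.068531] = 0.795771
  V(3,3) = exp(-r*dt) * [p*2.068531 + (1-p)*3.781983] = 2.667572
  V(2,0) = exp(-r*dt) * [p*0.000000 + (1-p)*0.000000] = 0.000000
  V(2,1) = exp(-r*dt) * [p*0.000000 + (1-p)*0.795771] = 0.306136
  V(2,2) = exp(-r*dt) * [p*0.795771 + (1-p)*2.667572] = 1.492726
  V(1,0) = exp(-r*dt) * [p*0.000000 + (1-p)*0.306136] = 0.117771
  V(1,1) = exp(-r*dt) * [p*0.306136 + (1-p)*1.492726] = 0.753722
  V(0,0) = exp(-r*dt) * [p*0.117771 + (1-p)*0.753722] = 0.359000

Answer: Price = V(0,0) = 0.3590


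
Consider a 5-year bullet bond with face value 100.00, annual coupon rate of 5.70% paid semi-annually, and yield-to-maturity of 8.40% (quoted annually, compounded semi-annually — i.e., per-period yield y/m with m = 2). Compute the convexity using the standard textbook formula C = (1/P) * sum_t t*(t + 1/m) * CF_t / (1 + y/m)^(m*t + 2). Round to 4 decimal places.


Answer: Convexity = 21.1893

Derivation:
Coupon per period c = face * coupon_rate / m = 2.850000
Periods per year m = 2; per-period yield y/m = 0.042000
Number of cashflows N = 10
Cashflows (t years, CF_t, discount factor 1/(1+y/m)^(m*t), PV):
  t = 0.5000: CF_t = 2.850000, DF = 0.959693, PV = 2.735125
  t = 1.0000: CF_t = 2.850000, DF = 0.921010, PV = 2.624880
  t = 1.5000: CF_t = 2.850000, DF = 0.883887, PV = 2.519079
  t = 2.0000: CF_t = 2.850000, DF = 0.848260, PV = 2.417542
  t = 2.5000: CF_t = 2.850000, DF = 0.814069, PV = 2.320098
  t = 3.0000: CF_t = 2.850000, DF = 0.781257, PV = 2.226581
  t = 3.5000: CF_t = 2.850000, DF = 0.749766, PV = 2.136834
  t = 4.0000: CF_t = 2.850000, DF = 0.719545, PV = 2.050705
  t = 4.5000: CF_t = 2.850000, DF = 0.690543, PV = 1.968047
  t = 5.0000: CF_t = 102.850000, DF = 0.662709, PV = 68.159612
Price P = sum_t PV_t = 89.158501
Convexity numerator sum_t t*(t + 1/m) * CF_t / (1+y/m)^(m*t + 2):
  t = 0.5000: term = 1.259539
  t = 1.0000: term = 3.626313
  t = 1.5000: term = 6.960293
  t = 2.0000: term = 11.132906
  t = 2.5000: term = 16.026257
  t = 3.0000: term = 21.532398
  t = 3.5000: term = 27.552653
  t = 4.0000: term = 33.996967
  t = 4.5000: term = 40.783310
  t = 5.0000: term = 1726.332165
Convexity = (1/P) * sum = 1889.202801 / 89.158501 = 21.189262


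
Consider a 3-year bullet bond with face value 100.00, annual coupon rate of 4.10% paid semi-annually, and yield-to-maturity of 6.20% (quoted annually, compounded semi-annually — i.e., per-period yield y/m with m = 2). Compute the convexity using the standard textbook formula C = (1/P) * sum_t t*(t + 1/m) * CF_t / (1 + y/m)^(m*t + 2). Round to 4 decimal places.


Coupon per period c = face * coupon_rate / m = 2.050000
Periods per year m = 2; per-period yield y/m = 0.031000
Number of cashflows N = 6
Cashflows (t years, CF_t, discount factor 1/(1+y/m)^(m*t), PV):
  t = 0.5000: CF_t = 2.050000, DF = 0.969932, PV = 1.988361
  t = 1.0000: CF_t = 2.050000, DF = 0.940768, PV = 1.928575
  t = 1.5000: CF_t = 2.050000, DF = 0.912481, PV = 1.870587
  t = 2.0000: CF_t = 2.050000, DF = 0.885045, PV = 1.814342
  t = 2.5000: CF_t = 2.050000, DF = 0.858434, PV = 1.759789
  t = 3.0000: CF_t = 102.050000, DF = 0.832622, PV = 84.969100
Price P = sum_t PV_t = 94.330753
Convexity numerator sum_t t*(t + 1/m) * CF_t / (1+y/m)^(m*t + 2):
  t = 0.5000: term = 0.935293
  t = 1.0000: term = 2.721513
  t = 1.5000: term = 5.279366
  t = 2.0000: term = 8.534378
  t = 2.5000: term = 12.416651
  t = 3.0000: term = 839.330463
Convexity = (1/P) * sum = 869.217665 / 94.330753 = 9.214574

Answer: Convexity = 9.2146


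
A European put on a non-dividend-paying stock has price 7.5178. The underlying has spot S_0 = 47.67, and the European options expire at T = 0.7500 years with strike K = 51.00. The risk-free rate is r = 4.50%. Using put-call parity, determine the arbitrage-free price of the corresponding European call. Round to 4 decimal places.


Answer: Call price = 5.8803

Derivation:
Put-call parity: C - P = S_0 * exp(-qT) - K * exp(-rT).
S_0 * exp(-qT) = 47.6700 * 1.00000000 = 47.67000000
K * exp(-rT) = 51.0000 * 0.96681318 = 49.30747206
C = P + S*exp(-qT) - K*exp(-rT)
C = 7.5178 + 47.67000000 - 49.30747206 = 5.8803


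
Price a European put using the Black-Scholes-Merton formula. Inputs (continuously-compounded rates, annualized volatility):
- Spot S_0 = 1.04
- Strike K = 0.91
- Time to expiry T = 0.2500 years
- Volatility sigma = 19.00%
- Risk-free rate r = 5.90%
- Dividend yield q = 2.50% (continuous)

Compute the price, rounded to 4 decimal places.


Answer: Price = 0.0027

Derivation:
d1 = (ln(S/K) + (r - q + 0.5*sigma^2) * T) / (sigma * sqrt(T)) = 1.54256729
d2 = d1 - sigma * sqrt(T) = 1.44756729
exp(-rT) = 0.98535825; exp(-qT) = 0.99376949
P = K * exp(-rT) * N(-d2) - S_0 * exp(-qT) * N(-d1)
N(-d1) = 0.06146790; N(-d2) = 0.07386905
P = 0.9100 * 0.98535825 * 0.07386905 - 1.0400 * 0.99376949 * 0.06146790 = 0.0027


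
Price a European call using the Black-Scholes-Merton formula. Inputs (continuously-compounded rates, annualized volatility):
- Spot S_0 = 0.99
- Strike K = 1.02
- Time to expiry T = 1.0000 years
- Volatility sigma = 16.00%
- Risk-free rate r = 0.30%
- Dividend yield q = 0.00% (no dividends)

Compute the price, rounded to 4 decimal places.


d1 = (ln(S/K) + (r - q + 0.5*sigma^2) * T) / (sigma * sqrt(T)) = -0.08783102
d2 = d1 - sigma * sqrt(T) = -0.24783102
exp(-rT) = 0.99700450; exp(-qT) = 1.00000000
C = S_0 * exp(-qT) * N(d1) - K * exp(-rT) * N(d2)
N(d1) = 0.46500549; N(d2) = 0.40213258
C = 0.9900 * 1.00000000 * 0.46500549 - 1.0200 * 0.99700450 * 0.40213258 = 0.0514

Answer: Price = 0.0514


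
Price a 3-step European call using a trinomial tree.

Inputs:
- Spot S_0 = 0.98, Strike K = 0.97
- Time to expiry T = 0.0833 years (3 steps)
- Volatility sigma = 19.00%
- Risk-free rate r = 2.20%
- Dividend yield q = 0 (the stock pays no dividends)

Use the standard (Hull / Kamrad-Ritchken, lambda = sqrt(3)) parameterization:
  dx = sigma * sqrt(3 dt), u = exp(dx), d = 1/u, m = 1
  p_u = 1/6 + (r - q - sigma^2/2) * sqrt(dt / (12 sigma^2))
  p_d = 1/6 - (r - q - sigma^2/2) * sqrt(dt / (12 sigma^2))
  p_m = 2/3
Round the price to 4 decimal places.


dt = T/N = 0.027767; dx = sigma*sqrt(3*dt) = 0.054837
u = exp(dx) = 1.056369; d = 1/u = 0.946639
p_u = 0.167667, p_m = 0.666667, p_d = 0.165667
Discount per step: exp(-r*dt) = 0.999389
Stock lattice S(k, j) with j the centered position index:
  k=0: S(0,+0) = 0.9800
  k=1: S(1,-1) = 0.9277; S(1,+0) = 0.9800; S(1,+1) = 1.0352
  k=2: S(2,-2) = 0.8782; S(2,-1) = 0.9277; S(2,+0) = 0.9800; S(2,+1) = 1.0352; S(2,+2) = 1.0936
  k=3: S(3,-3) = 0.8313; S(3,-2) = 0.8782; S(3,-1) = 0.9277; S(3,+0) = 0.9800; S(3,+1) = 1.0352; S(3,+2) = 1.0936; S(3,+3) = 1.1552
Terminal payoffs V(N, j) = max(S_T - K, 0):
  V(3,-3) = 0.000000; V(3,-2) = 0.000000; V(3,-1) = 0.000000; V(3,+0) = 0.010000; V(3,+1) = 0.065241; V(3,+2) = 0.123597; V(3,+3) = 0.185241
Backward induction: V(k, j) = exp(-r*dt) * [p_u * V(k+1, j+1) + p_m * V(k+1, j) + p_d * V(k+1, j-1)]
  V(2,-2) = exp(-r*dt) * [p_u*0.000000 + p_m*0.000000 + p_d*0.000000] = 0.000000
  V(2,-1) = exp(-r*dt) * [p_u*0.010000 + p_m*0.000000 + p_d*0.000000] = 0.001676
  V(2,+0) = exp(-r*dt) * [p_u*0.065241 + p_m*0.010000 + p_d*0.000000] = 0.017595
  V(2,+1) = exp(-r*dt) * [p_u*0.123597 + p_m*0.065241 + p_d*0.010000] = 0.065834
  V(2,+2) = exp(-r*dt) * [p_u*0.185241 + p_m*0.123597 + p_d*0.065241] = 0.124189
  V(1,-1) = exp(-r*dt) * [p_u*0.017595 + p_m*0.001676 + p_d*0.000000] = 0.004065
  V(1,+0) = exp(-r*dt) * [p_u*0.065834 + p_m*0.017595 + p_d*0.001676] = 0.023031
  V(1,+1) = exp(-r*dt) * [p_u*0.124189 + p_m*0.065834 + p_d*0.017595] = 0.067585
  V(0,+0) = exp(-r*dt) * [p_u*0.067585 + p_m*0.023031 + p_d*0.004065] = 0.027343

Answer: Price = V(0,0) = 0.0273


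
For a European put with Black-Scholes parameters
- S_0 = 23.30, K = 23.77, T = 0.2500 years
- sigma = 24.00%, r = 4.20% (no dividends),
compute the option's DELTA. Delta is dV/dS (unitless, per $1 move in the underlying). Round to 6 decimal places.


d1 = -0.0189243400; d2 = -0.1389243400
phi(d1) = 0.3988708501; exp(-qT) = 1.0000000000; exp(-rT) = 0.9895549326
N(-d1) = 0.5075492687
Delta = -exp(-qT) * N(-d1) = -1.0000000000 * 0.5075492687 = -0.507549

Answer: Delta = -0.507549


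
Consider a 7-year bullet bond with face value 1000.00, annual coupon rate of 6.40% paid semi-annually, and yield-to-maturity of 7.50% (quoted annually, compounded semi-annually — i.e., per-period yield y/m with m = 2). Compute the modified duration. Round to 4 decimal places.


Coupon per period c = face * coupon_rate / m = 32.000000
Periods per year m = 2; per-period yield y/m = 0.037500
Number of cashflows N = 14
Cashflows (t years, CF_t, discount factor 1/(1+y/m)^(m*t), PV):
  t = 0.5000: CF_t = 32.000000, DF = 0.963855, PV = 30.843373
  t = 1.0000: CF_t = 32.000000, DF = 0.929017, PV = 29.728553
  t = 1.5000: CF_t = 32.000000, DF = 0.895438, PV = 28.654027
  t = 2.0000: CF_t = 32.000000, DF = 0.863073, PV = 27.618339
  t = 2.5000: CF_t = 32.000000, DF = 0.831878, PV = 26.620086
  t = 3.0000: CF_t = 32.000000, DF = 0.801810, PV = 25.657914
  t = 3.5000: CF_t = 32.000000, DF = 0.772829, PV = 24.730520
  t = 4.0000: CF_t = 32.000000, DF = 0.744895, PV = 23.836645
  t = 4.5000: CF_t = 32.000000, DF = 0.717971, PV = 22.975080
  t = 5.0000: CF_t = 32.000000, DF = 0.692020, PV = 22.144655
  t = 5.5000: CF_t = 32.000000, DF = 0.667008, PV = 21.344246
  t = 6.0000: CF_t = 32.000000, DF = 0.642899, PV = 20.572767
  t = 6.5000: CF_t = 32.000000, DF = 0.619662, PV = 19.829173
  t = 7.0000: CF_t = 1032.000000, DF = 0.597264, PV = 616.376712
Price P = sum_t PV_t = 940.932091
First compute Macaulay numerator sum_t t * PV_t:
  t * PV_t at t = 0.5000: 15.421687
  t * PV_t at t = 1.0000: 29.728553
  t * PV_t at t = 1.5000: 42.981040
  t * PV_t at t = 2.0000: 55.236678
  t * PV_t at t = 2.5000: 66.550215
  t * PV_t at t = 3.0000: 76.973742
  t * PV_t at t = 3.5000: 86.556818
  t * PV_t at t = 4.0000: 95.346581
  t * PV_t at t = 4.5000: 103.387859
  t * PV_t at t = 5.0000: 110.723276
  t * PV_t at t = 5.5000: 117.393353
  t * PV_t at t = 6.0000: 123.436604
  t * PV_t at t = 6.5000: 128.889626
  t * PV_t at t = 7.0000: 4314.636985
Macaulay duration D = 5367.263019 / 940.932091 = 5.704198
Modified duration = D / (1 + y/m) = 5.704198 / (1 + 0.037500) = 5.498022

Answer: Modified duration = 5.4980


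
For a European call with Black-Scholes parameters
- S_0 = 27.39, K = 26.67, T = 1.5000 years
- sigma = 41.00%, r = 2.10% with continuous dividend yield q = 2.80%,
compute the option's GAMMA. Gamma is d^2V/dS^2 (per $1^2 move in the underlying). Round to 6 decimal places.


d1 = 0.2832120853; d2 = -0.2189333120
phi(d1) = 0.3832594608; exp(-qT) = 0.9588697806; exp(-rT) = 0.9689909565
Gamma = exp(-qT) * phi(d1) / (S * sigma * sqrt(T)) = 0.9588697806 * 0.3832594608 / (27.3900 * 0.4100 * 1.2247448714) = 0.026720

Answer: Gamma = 0.026720


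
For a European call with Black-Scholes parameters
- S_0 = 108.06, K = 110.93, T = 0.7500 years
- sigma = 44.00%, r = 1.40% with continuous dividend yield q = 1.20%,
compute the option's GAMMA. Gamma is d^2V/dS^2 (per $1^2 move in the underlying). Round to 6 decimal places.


Answer: Gamma = 0.009526

Derivation:
d1 = 0.1256714569; d2 = -0.2553797207
phi(d1) = 0.3958043756; exp(-qT) = 0.9910403788; exp(-rT) = 0.9895549326
Gamma = exp(-qT) * phi(d1) / (S * sigma * sqrt(T)) = 0.9910403788 * 0.3958043756 / (108.0600 * 0.4400 * 0.8660254038) = 0.009526


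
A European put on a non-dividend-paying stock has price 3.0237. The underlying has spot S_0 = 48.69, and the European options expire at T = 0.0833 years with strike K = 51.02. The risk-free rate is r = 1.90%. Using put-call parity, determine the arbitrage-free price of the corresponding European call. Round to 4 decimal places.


Answer: Call price = 0.7744

Derivation:
Put-call parity: C - P = S_0 * exp(-qT) - K * exp(-rT).
S_0 * exp(-qT) = 48.6900 * 1.00000000 = 48.69000000
K * exp(-rT) = 51.0200 * 0.99841855 = 50.93931451
C = P + S*exp(-qT) - K*exp(-rT)
C = 3.0237 + 48.69000000 - 50.93931451 = 0.7744


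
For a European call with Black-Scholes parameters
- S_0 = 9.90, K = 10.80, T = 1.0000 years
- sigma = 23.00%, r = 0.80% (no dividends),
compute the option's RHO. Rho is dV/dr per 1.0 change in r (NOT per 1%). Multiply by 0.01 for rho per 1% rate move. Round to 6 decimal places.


Answer: Rho = 3.463676

Derivation:
d1 = -0.2285277260; d2 = -0.4585277260
phi(d1) = 0.3886597511; exp(-qT) = 1.0000000000; exp(-rT) = 0.9920319148
N(d2) = 0.3232866739
Rho = K*T*exp(-rT)*N(d2) = 10.8000 * 1.0000 * 0.9920319148 * 0.3232866739 = 3.463676


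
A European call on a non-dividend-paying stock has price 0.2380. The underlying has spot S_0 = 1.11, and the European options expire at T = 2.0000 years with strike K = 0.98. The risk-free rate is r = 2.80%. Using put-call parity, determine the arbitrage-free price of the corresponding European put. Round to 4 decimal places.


Answer: Put price = 0.0546

Derivation:
Put-call parity: C - P = S_0 * exp(-qT) - K * exp(-rT).
S_0 * exp(-qT) = 1.1100 * 1.00000000 = 1.11000000
K * exp(-rT) = 0.9800 * 0.94553914 = 0.92662835
P = C - S*exp(-qT) + K*exp(-rT)
P = 0.2380 - 1.11000000 + 0.92662835 = 0.0546


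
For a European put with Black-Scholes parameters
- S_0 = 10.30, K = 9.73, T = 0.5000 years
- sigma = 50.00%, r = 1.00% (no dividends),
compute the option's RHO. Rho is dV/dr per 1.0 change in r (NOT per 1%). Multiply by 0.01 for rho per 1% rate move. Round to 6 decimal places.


Answer: Rho = -2.423481

Derivation:
d1 = 0.3519411844; d2 = -0.0016122062
phi(d1) = 0.3749847832; exp(-qT) = 1.0000000000; exp(-rT) = 0.9950124792
N(-d2) = 0.5006431769
Rho = -K*T*exp(-rT)*N(-d2) = -9.7300 * 0.5000 * 0.9950124792 * 0.5006431769 = -2.423481


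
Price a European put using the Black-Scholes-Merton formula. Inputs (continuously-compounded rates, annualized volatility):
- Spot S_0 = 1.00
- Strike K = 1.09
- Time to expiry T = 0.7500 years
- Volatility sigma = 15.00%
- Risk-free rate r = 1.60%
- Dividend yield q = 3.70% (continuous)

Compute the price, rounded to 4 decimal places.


Answer: Price = 0.1208

Derivation:
d1 = (ln(S/K) + (r - q + 0.5*sigma^2) * T) / (sigma * sqrt(T)) = -0.71968787
d2 = d1 - sigma * sqrt(T) = -0.84959168
exp(-rT) = 0.98807171; exp(-qT) = 0.97263149
P = K * exp(-rT) * N(-d2) - S_0 * exp(-qT) * N(-d1)
N(-d1) = 0.76414140; N(-d2) = 0.80222393
P = 1.0900 * 0.98807171 * 0.80222393 - 1.0000 * 0.97263149 * 0.76414140 = 0.1208


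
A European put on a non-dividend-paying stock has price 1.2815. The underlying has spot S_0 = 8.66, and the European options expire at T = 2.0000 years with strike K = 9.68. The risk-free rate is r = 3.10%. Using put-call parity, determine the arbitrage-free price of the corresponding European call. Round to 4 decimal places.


Answer: Call price = 0.8434

Derivation:
Put-call parity: C - P = S_0 * exp(-qT) - K * exp(-rT).
S_0 * exp(-qT) = 8.6600 * 1.00000000 = 8.66000000
K * exp(-rT) = 9.6800 * 0.93988289 = 9.09806634
C = P + S*exp(-qT) - K*exp(-rT)
C = 1.2815 + 8.66000000 - 9.09806634 = 0.8434


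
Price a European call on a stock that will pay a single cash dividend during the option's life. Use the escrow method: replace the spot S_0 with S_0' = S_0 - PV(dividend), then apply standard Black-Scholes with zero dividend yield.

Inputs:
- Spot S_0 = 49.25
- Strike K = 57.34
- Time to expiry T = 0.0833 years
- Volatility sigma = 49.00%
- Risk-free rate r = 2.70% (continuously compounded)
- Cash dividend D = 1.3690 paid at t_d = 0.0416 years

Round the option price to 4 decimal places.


PV(D) = D * exp(-r * t_d) = 1.3690 * 0.99887743 = 1.36746320
S_0' = S_0 - PV(D) = 49.2500 - 1.36746320 = 47.88253680
d1 = (ln(S_0'/K) + (r + sigma^2/2)*T) / (sigma*sqrt(T)) = -1.18791781
d2 = d1 - sigma*sqrt(T) = -1.32934033
exp(-rT) = 0.99775343
N(d1) = 0.11743290; N(d2) = 0.09186786
C = S_0' * N(d1) - K * exp(-rT) * N(d2) = 47.88253680 * 0.11743290 - 57.3400 * 0.99775343 * 0.09186786 = 0.3671

Answer: Price = 0.3671


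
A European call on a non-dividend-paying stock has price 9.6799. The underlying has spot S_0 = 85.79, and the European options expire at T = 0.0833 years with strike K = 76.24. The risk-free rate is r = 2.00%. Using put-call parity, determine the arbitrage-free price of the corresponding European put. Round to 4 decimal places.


Answer: Put price = 0.0030

Derivation:
Put-call parity: C - P = S_0 * exp(-qT) - K * exp(-rT).
S_0 * exp(-qT) = 85.7900 * 1.00000000 = 85.79000000
K * exp(-rT) = 76.2400 * 0.99833539 = 76.11308991
P = C - S*exp(-qT) + K*exp(-rT)
P = 9.6799 - 85.79000000 + 76.11308991 = 0.0030


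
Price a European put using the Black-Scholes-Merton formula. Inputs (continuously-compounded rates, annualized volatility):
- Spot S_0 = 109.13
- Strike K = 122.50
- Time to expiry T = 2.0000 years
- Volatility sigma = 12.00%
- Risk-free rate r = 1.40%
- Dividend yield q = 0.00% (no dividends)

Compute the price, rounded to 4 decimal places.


Answer: Price = 13.7131

Derivation:
d1 = (ln(S/K) + (r - q + 0.5*sigma^2) * T) / (sigma * sqrt(T)) = -0.43116542
d2 = d1 - sigma * sqrt(T) = -0.60087105
exp(-rT) = 0.97238837; exp(-qT) = 1.00000000
P = K * exp(-rT) * N(-d2) - S_0 * exp(-qT) * N(-d1)
N(-d1) = 0.66682595; N(-d2) = 0.72603706
P = 122.5000 * 0.97238837 * 0.72603706 - 109.1300 * 1.00000000 * 0.66682595 = 13.7131


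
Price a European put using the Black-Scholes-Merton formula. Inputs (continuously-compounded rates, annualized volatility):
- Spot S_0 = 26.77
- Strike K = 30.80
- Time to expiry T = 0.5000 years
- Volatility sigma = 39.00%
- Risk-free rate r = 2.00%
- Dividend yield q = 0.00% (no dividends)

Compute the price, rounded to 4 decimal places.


d1 = (ln(S/K) + (r - q + 0.5*sigma^2) * T) / (sigma * sqrt(T)) = -0.33436299
d2 = d1 - sigma * sqrt(T) = -0.61013464
exp(-rT) = 0.99004983; exp(-qT) = 1.00000000
P = K * exp(-rT) * N(-d2) - S_0 * exp(-qT) * N(-d1)
N(-d1) = 0.63094717; N(-d2) = 0.72911369
P = 30.8000 * 0.99004983 * 0.72911369 - 26.7700 * 1.00000000 * 0.63094717 = 5.3428

Answer: Price = 5.3428


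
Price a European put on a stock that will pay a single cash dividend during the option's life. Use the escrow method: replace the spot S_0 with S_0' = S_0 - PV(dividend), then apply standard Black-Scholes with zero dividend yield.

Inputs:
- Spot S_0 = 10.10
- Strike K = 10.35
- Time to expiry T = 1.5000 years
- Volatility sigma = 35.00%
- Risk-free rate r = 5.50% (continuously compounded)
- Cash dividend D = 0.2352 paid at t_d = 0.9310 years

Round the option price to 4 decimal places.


Answer: Price = 1.4793

Derivation:
PV(D) = D * exp(-r * t_d) = 0.2352 * 0.95008388 = 0.22345973
S_0' = S_0 - PV(D) = 10.1000 - 0.22345973 = 9.87654027
d1 = (ln(S_0'/K) + (r + sigma^2/2)*T) / (sigma*sqrt(T)) = 0.29755645
d2 = d1 - sigma*sqrt(T) = -0.13110426
exp(-rT) = 0.92081144
N(-d1) = 0.38302086; N(-d2) = 0.55215358
P = K * exp(-rT) * N(-d2) - S_0' * N(-d1) = 10.3500 * 0.92081144 * 0.55215358 - 9.87654027 * 0.38302086 = 1.4793


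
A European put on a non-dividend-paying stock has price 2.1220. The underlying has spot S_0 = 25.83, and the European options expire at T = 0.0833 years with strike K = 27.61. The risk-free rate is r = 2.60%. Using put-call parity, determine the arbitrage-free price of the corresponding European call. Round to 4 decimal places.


Put-call parity: C - P = S_0 * exp(-qT) - K * exp(-rT).
S_0 * exp(-qT) = 25.8300 * 1.00000000 = 25.83000000
K * exp(-rT) = 27.6100 * 0.99783654 = 27.55026697
C = P + S*exp(-qT) - K*exp(-rT)
C = 2.1220 + 25.83000000 - 27.55026697 = 0.4017

Answer: Call price = 0.4017


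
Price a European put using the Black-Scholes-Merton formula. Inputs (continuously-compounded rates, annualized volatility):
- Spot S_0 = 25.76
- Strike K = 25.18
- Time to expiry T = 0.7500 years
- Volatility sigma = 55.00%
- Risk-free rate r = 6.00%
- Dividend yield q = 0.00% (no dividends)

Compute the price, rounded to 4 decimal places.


d1 = (ln(S/K) + (r - q + 0.5*sigma^2) * T) / (sigma * sqrt(T)) = 0.38044312
d2 = d1 - sigma * sqrt(T) = -0.09587085
exp(-rT) = 0.95599748; exp(-qT) = 1.00000000
P = K * exp(-rT) * N(-d2) - S_0 * exp(-qT) * N(-d1)
N(-d1) = 0.35180826; N(-d2) = 0.53818843
P = 25.1800 * 0.95599748 * 0.53818843 - 25.7600 * 1.00000000 * 0.35180826 = 3.8927

Answer: Price = 3.8927


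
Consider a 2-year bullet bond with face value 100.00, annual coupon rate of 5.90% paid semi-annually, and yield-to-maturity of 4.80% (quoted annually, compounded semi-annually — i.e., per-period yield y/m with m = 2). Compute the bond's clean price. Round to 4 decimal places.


Answer: Price = 102.0741

Derivation:
Coupon per period c = face * coupon_rate / m = 2.950000
Periods per year m = 2; per-period yield y/m = 0.024000
Number of cashflows N = 4
Cashflows (t years, CF_t, discount factor 1/(1+y/m)^(m*t), PV):
  t = 0.5000: CF_t = 2.950000, DF = 0.976562, PV = 2.880859
  t = 1.0000: CF_t = 2.950000, DF = 0.953674, PV = 2.813339
  t = 1.5000: CF_t = 2.950000, DF = 0.931323, PV = 2.747402
  t = 2.0000: CF_t = 102.950000, DF = 0.909495, PV = 93.632480
Price P = sum_t PV_t = 102.074080


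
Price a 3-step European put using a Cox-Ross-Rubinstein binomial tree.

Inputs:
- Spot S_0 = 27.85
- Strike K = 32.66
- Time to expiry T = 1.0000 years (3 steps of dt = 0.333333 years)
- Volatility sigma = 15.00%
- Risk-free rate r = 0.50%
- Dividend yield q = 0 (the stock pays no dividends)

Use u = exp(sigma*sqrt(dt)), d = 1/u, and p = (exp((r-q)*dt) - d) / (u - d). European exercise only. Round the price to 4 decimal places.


Answer: Price = V(0,0) = 5.0463

Derivation:
dt = T/N = 0.333333
u = exp(sigma*sqrt(dt)) = 1.090463; d = 1/u = 0.917042
p = (exp((r-q)*dt) - d) / (u - d) = 0.487981
Discount per step: exp(-r*dt) = 0.998335
Stock lattice S(k, i) with i counting down-moves:
  k=0: S(0,0) = 27.8500
  k=1: S(1,0) = 30.3694; S(1,1) = 25.5396
  k=2: S(2,0) = 33.1167; S(2,1) = 27.8500; S(2,2) = 23.4209
  k=3: S(3,0) = 36.1126; S(3,1) = 30.3694; S(3,2) = 25.5396; S(3,3) = 21.4779
Terminal payoffs V(N, i) = max(K - S_T, 0):
  V(3,0) = 0.000000; V(3,1) = 2.290600; V(3,2) = 7.120394; V(3,3) = 11.182082
Backward induction: V(k, i) = exp(-r*dt) * [p * V(k+1, i) + (1-p) * V(k+1, i+1)].
  V(2,0) = exp(-r*dt) * [p*0.000000 + (1-p)*2.290600] = 1.170877
  V(2,1) = exp(-r*dt) * [p*2.290600 + (1-p)*7.120394] = 4.755612
  V(2,2) = exp(-r*dt) * [p*7.120394 + (1-p)*11.182082] = 9.184733
  V(1,0) = exp(-r*dt) * [p*1.170877 + (1-p)*4.755612] = 3.001322
  V(1,1) = exp(-r*dt) * [p*4.755612 + (1-p)*9.184733] = 7.011709
  V(0,0) = exp(-r*dt) * [p*3.001322 + (1-p)*7.011709] = 5.046297


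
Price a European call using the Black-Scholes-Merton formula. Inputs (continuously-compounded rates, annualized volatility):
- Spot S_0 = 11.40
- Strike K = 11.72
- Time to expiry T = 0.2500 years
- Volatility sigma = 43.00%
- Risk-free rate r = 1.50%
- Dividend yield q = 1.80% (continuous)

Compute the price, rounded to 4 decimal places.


Answer: Price = 0.8305

Derivation:
d1 = (ln(S/K) + (r - q + 0.5*sigma^2) * T) / (sigma * sqrt(T)) = -0.02474851
d2 = d1 - sigma * sqrt(T) = -0.23974851
exp(-rT) = 0.99625702; exp(-qT) = 0.99551011
C = S_0 * exp(-qT) * N(d1) - K * exp(-rT) * N(d2)
N(d1) = 0.49012778; N(d2) = 0.40526261
C = 11.4000 * 0.99551011 * 0.49012778 - 11.7200 * 0.99625702 * 0.40526261 = 0.8305


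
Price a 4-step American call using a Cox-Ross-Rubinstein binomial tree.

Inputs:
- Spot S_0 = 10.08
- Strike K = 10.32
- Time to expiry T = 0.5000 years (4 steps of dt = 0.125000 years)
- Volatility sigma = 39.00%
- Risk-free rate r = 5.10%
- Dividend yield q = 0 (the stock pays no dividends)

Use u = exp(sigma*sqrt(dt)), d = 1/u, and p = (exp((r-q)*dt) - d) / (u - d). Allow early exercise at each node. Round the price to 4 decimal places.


Answer: Price = V(0,0) = 1.0881

Derivation:
dt = T/N = 0.125000
u = exp(sigma*sqrt(dt)) = 1.147844; d = 1/u = 0.871198
p = (exp((r-q)*dt) - d) / (u - d) = 0.488701
Discount per step: exp(-r*dt) = 0.993645
Stock lattice S(k, i) with i counting down-moves:
  k=0: S(0,0) = 10.0800
  k=1: S(1,0) = 11.5703; S(1,1) = 8.7817
  k=2: S(2,0) = 13.2809; S(2,1) = 10.0800; S(2,2) = 7.6506
  k=3: S(3,0) = 15.2444; S(3,1) = 11.5703; S(3,2) = 8.7817; S(3,3) = 6.6652
  k=4: S(4,0) = 17.4982; S(4,1) = 13.2809; S(4,2) = 10.0800; S(4,3) = 7.6506; S(4,4) = 5.8067
Terminal payoffs V(N, i) = max(S_T - K, 0):
  V(4,0) = 7.178174; V(4,1) = 2.960873; V(4,2) = 0.000000; V(4,3) = 0.000000; V(4,4) = 0.000000
Backward induction: V(k, i) = exp(-r*dt) * [p * V(k+1, i) + (1-p) * V(k+1, i+1)]; then take max(V_cont, immediate exercise) for American.
  V(3,0) = exp(-r*dt) * [p*7.178174 + (1-p)*2.960873] = 4.989958; exercise = 4.924377; V(3,0) = max -> 4.989958
  V(3,1) = exp(-r*dt) * [p*2.960873 + (1-p)*0.000000] = 1.437785; exercise = 1.250272; V(3,1) = max -> 1.437785
  V(3,2) = exp(-r*dt) * [p*0.000000 + (1-p)*0.000000] = 0.000000; exercise = 0.000000; V(3,2) = max -> 0.000000
  V(3,3) = exp(-r*dt) * [p*0.000000 + (1-p)*0.000000] = 0.000000; exercise = 0.000000; V(3,3) = max -> 0.000000
  V(2,0) = exp(-r*dt) * [p*4.989958 + (1-p)*1.437785] = 3.153566; exercise = 2.960873; V(2,0) = max -> 3.153566
  V(2,1) = exp(-r*dt) * [p*1.437785 + (1-p)*0.000000] = 0.698181; exercise = 0.000000; V(2,1) = max -> 0.698181
  V(2,2) = exp(-r*dt) * [p*0.000000 + (1-p)*0.000000] = 0.000000; exercise = 0.000000; V(2,2) = max -> 0.000000
  V(1,0) = exp(-r*dt) * [p*3.153566 + (1-p)*0.698181] = 1.886067; exercise = 1.250272; V(1,0) = max -> 1.886067
  V(1,1) = exp(-r*dt) * [p*0.698181 + (1-p)*0.000000] = 0.339033; exercise = 0.000000; V(1,1) = max -> 0.339033
  V(0,0) = exp(-r*dt) * [p*1.886067 + (1-p)*0.339033] = 1.088111; exercise = 0.000000; V(0,0) = max -> 1.088111


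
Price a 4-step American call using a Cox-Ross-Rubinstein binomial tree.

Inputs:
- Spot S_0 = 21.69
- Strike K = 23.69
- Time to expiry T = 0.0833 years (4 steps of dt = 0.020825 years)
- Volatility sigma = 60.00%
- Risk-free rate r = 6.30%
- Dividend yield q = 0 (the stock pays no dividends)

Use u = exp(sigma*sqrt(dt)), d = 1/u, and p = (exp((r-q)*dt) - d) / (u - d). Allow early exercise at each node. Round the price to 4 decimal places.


Answer: Price = V(0,0) = 0.8801

Derivation:
dt = T/N = 0.020825
u = exp(sigma*sqrt(dt)) = 1.090444; d = 1/u = 0.917057
p = (exp((r-q)*dt) - d) / (u - d) = 0.485939
Discount per step: exp(-r*dt) = 0.998689
Stock lattice S(k, i) with i counting down-moves:
  k=0: S(0,0) = 21.6900
  k=1: S(1,0) = 23.6517; S(1,1) = 19.8910
  k=2: S(2,0) = 25.7909; S(2,1) = 21.6900; S(2,2) = 18.2412
  k=3: S(3,0) = 28.1235; S(3,1) = 23.6517; S(3,2) = 19.8910; S(3,3) = 16.7282
  k=4: S(4,0) = 30.6672; S(4,1) = 25.7909; S(4,2) = 21.6900; S(4,3) = 18.2412; S(4,4) = 15.3407
Terminal payoffs V(N, i) = max(S_T - K, 0):
  V(4,0) = 6.977155; V(4,1) = 2.100901; V(4,2) = 0.000000; V(4,3) = 0.000000; V(4,4) = 0.000000
Backward induction: V(k, i) = exp(-r*dt) * [p * V(k+1, i) + (1-p) * V(k+1, i+1)]; then take max(V_cont, immediate exercise) for American.
  V(3,0) = exp(-r*dt) * [p*6.977155 + (1-p)*2.100901] = 4.464601; exercise = 4.433541; V(3,0) = max -> 4.464601
  V(3,1) = exp(-r*dt) * [p*2.100901 + (1-p)*0.000000] = 1.019571; exercise = 0.000000; V(3,1) = max -> 1.019571
  V(3,2) = exp(-r*dt) * [p*0.000000 + (1-p)*0.000000] = 0.000000; exercise = 0.000000; V(3,2) = max -> 0.000000
  V(3,3) = exp(-r*dt) * [p*0.000000 + (1-p)*0.000000] = 0.000000; exercise = 0.000000; V(3,3) = max -> 0.000000
  V(2,0) = exp(-r*dt) * [p*4.464601 + (1-p)*1.019571] = 2.690114; exercise = 2.100901; V(2,0) = max -> 2.690114
  V(2,1) = exp(-r*dt) * [p*1.019571 + (1-p)*0.000000] = 0.494800; exercise = 0.000000; V(2,1) = max -> 0.494800
  V(2,2) = exp(-r*dt) * [p*0.000000 + (1-p)*0.000000] = 0.000000; exercise = 0.000000; V(2,2) = max -> 0.000000
  V(1,0) = exp(-r*dt) * [p*2.690114 + (1-p)*0.494800] = 1.559541; exercise = 0.000000; V(1,0) = max -> 1.559541
  V(1,1) = exp(-r*dt) * [p*0.494800 + (1-p)*0.000000] = 0.240127; exercise = 0.000000; V(1,1) = max -> 0.240127
  V(0,0) = exp(-r*dt) * [p*1.559541 + (1-p)*0.240127] = 0.880126; exercise = 0.000000; V(0,0) = max -> 0.880126


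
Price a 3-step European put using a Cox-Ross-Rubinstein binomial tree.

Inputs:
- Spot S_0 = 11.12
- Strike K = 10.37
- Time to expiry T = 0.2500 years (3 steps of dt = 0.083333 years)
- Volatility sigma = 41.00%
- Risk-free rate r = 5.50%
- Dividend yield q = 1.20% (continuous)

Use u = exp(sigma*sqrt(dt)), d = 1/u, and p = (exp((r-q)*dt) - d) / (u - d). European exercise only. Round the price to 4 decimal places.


dt = T/N = 0.083333
u = exp(sigma*sqrt(dt)) = 1.125646; d = 1/u = 0.888379
p = (exp((r-q)*dt) - d) / (u - d) = 0.485575
Discount per step: exp(-r*dt) = 0.995427
Stock lattice S(k, i) with i counting down-moves:
  k=0: S(0,0) = 11.1200
  k=1: S(1,0) = 12.5172; S(1,1) = 9.8788
  k=2: S(2,0) = 14.0899; S(2,1) = 11.1200; S(2,2) = 8.7761
  k=3: S(3,0) = 15.8602; S(3,1) = 12.5172; S(3,2) = 9.8788; S(3,3) = 7.7965
Terminal payoffs V(N, i) = max(K - S_T, 0):
  V(3,0) = 0.000000; V(3,1) = 0.000000; V(3,2) = 0.491225; V(3,3) = 2.573500
Backward induction: V(k, i) = exp(-r*dt) * [p * V(k+1, i) + (1-p) * V(k+1, i+1)].
  V(2,0) = exp(-r*dt) * [p*0.000000 + (1-p)*0.000000] = 0.000000
  V(2,1) = exp(-r*dt) * [p*0.000000 + (1-p)*0.491225] = 0.251543
  V(2,2) = exp(-r*dt) * [p*0.491225 + (1-p)*2.573500] = 1.555255
  V(1,0) = exp(-r*dt) * [p*0.000000 + (1-p)*0.251543] = 0.128808
  V(1,1) = exp(-r*dt) * [p*0.251543 + (1-p)*1.555255] = 0.917988
  V(0,0) = exp(-r*dt) * [p*0.128808 + (1-p)*0.917988] = 0.532337

Answer: Price = V(0,0) = 0.5323


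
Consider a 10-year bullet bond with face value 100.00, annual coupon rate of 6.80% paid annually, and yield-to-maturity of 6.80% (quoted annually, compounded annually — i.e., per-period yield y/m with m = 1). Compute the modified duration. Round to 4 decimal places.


Coupon per period c = face * coupon_rate / m = 6.800000
Periods per year m = 1; per-period yield y/m = 0.068000
Number of cashflows N = 10
Cashflows (t years, CF_t, discount factor 1/(1+y/m)^(m*t), PV):
  t = 1.0000: CF_t = 6.800000, DF = 0.936330, PV = 6.367041
  t = 2.0000: CF_t = 6.800000, DF = 0.876713, PV = 5.961649
  t = 3.0000: CF_t = 6.800000, DF = 0.820892, PV = 5.582068
  t = 4.0000: CF_t = 6.800000, DF = 0.768626, PV = 5.226656
  t = 5.0000: CF_t = 6.800000, DF = 0.719687, PV = 4.893872
  t = 6.0000: CF_t = 6.800000, DF = 0.673864, PV = 4.582278
  t = 7.0000: CF_t = 6.800000, DF = 0.630959, PV = 4.290522
  t = 8.0000: CF_t = 6.800000, DF = 0.590786, PV = 4.017343
  t = 9.0000: CF_t = 6.800000, DF = 0.553170, PV = 3.761557
  t = 10.0000: CF_t = 106.800000, DF = 0.517950, PV = 55.317014
Price P = sum_t PV_t = 100.000000
First compute Macaulay numerator sum_t t * PV_t:
  t * PV_t at t = 1.0000: 6.367041
  t * PV_t at t = 2.0000: 11.923298
  t * PV_t at t = 3.0000: 16.746205
  t * PV_t at t = 4.0000: 20.906623
  t * PV_t at t = 5.0000: 24.469362
  t * PV_t at t = 6.0000: 27.493666
  t * PV_t at t = 7.0000: 30.033655
  t * PV_t at t = 8.0000: 32.138742
  t * PV_t at t = 9.0000: 33.854012
  t * PV_t at t = 10.0000: 553.170136
Macaulay duration D = 757.102741 / 100.000000 = 7.571027
Modified duration = D / (1 + y/m) = 7.571027 / (1 + 0.068000) = 7.088977

Answer: Modified duration = 7.0890


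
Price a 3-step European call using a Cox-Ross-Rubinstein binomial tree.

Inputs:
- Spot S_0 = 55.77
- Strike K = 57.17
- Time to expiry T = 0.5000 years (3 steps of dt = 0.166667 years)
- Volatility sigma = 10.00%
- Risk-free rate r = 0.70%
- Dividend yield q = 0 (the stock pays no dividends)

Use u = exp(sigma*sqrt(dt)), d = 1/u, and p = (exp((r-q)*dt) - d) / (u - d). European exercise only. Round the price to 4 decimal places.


Answer: Price = V(0,0) = 1.0969

Derivation:
dt = T/N = 0.166667
u = exp(sigma*sqrt(dt)) = 1.041670; d = 1/u = 0.959997
p = (exp((r-q)*dt) - d) / (u - d) = 0.504088
Discount per step: exp(-r*dt) = 0.998834
Stock lattice S(k, i) with i counting down-moves:
  k=0: S(0,0) = 55.7700
  k=1: S(1,0) = 58.0939; S(1,1) = 53.5390
  k=2: S(2,0) = 60.5147; S(2,1) = 55.7700; S(2,2) = 51.3973
  k=3: S(3,0) = 63.0363; S(3,1) = 58.0939; S(3,2) = 53.5390; S(3,3) = 49.3413
Terminal payoffs V(N, i) = max(S_T - K, 0):
  V(3,0) = 5.866289; V(3,1) = 0.923915; V(3,2) = 0.000000; V(3,3) = 0.000000
Backward induction: V(k, i) = exp(-r*dt) * [p * V(k+1, i) + (1-p) * V(k+1, i+1)].
  V(2,0) = exp(-r*dt) * [p*5.866289 + (1-p)*0.923915] = 3.411325
  V(2,1) = exp(-r*dt) * [p*0.923915 + (1-p)*0.000000] = 0.465192
  V(2,2) = exp(-r*dt) * [p*0.000000 + (1-p)*0.000000] = 0.000000
  V(1,0) = exp(-r*dt) * [p*3.411325 + (1-p)*0.465192] = 1.948029
  V(1,1) = exp(-r*dt) * [p*0.465192 + (1-p)*0.000000] = 0.234224
  V(0,0) = exp(-r*dt) * [p*1.948029 + (1-p)*0.234224] = 1.096853


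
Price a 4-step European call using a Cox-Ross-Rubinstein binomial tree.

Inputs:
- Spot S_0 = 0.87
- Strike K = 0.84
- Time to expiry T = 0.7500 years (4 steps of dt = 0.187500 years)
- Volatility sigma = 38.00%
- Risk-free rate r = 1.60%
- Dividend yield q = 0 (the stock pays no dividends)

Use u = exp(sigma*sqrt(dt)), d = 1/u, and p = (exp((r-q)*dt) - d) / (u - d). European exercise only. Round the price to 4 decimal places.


dt = T/N = 0.187500
u = exp(sigma*sqrt(dt)) = 1.178856; d = 1/u = 0.848280
p = (exp((r-q)*dt) - d) / (u - d) = 0.468045
Discount per step: exp(-r*dt) = 0.997004
Stock lattice S(k, i) with i counting down-moves:
  k=0: S(0,0) = 0.8700
  k=1: S(1,0) = 1.0256; S(1,1) = 0.7380
  k=2: S(2,0) = 1.2090; S(2,1) = 0.8700; S(2,2) = 0.6260
  k=3: S(3,0) = 1.4253; S(3,1) = 1.0256; S(3,2) = 0.7380; S(3,3) = 0.5311
  k=4: S(4,0) = 1.6802; S(4,1) = 1.2090; S(4,2) = 0.8700; S(4,3) = 0.6260; S(4,4) = 0.4505
Terminal payoffs V(N, i) = max(S_T - K, 0):
  V(4,0) = 0.840207; V(4,1) = 0.369041; V(4,2) = 0.030000; V(4,3) = 0.000000; V(4,4) = 0.000000
Backward induction: V(k, i) = exp(-r*dt) * [p * V(k+1, i) + (1-p) * V(k+1, i+1)].
  V(3,0) = exp(-r*dt) * [p*0.840207 + (1-p)*0.369041] = 0.587802
  V(3,1) = exp(-r*dt) * [p*0.369041 + (1-p)*0.030000] = 0.188121
  V(3,2) = exp(-r*dt) * [p*0.030000 + (1-p)*0.000000] = 0.013999
  V(3,3) = exp(-r*dt) * [p*0.000000 + (1-p)*0.000000] = 0.000000
  V(2,0) = exp(-r*dt) * [p*0.587802 + (1-p)*0.188121] = 0.374066
  V(2,1) = exp(-r*dt) * [p*0.188121 + (1-p)*0.013999] = 0.095210
  V(2,2) = exp(-r*dt) * [p*0.013999 + (1-p)*0.000000] = 0.006533
  V(1,0) = exp(-r*dt) * [p*0.374066 + (1-p)*0.095210] = 0.225051
  V(1,1) = exp(-r*dt) * [p*0.095210 + (1-p)*0.006533] = 0.047894
  V(0,0) = exp(-r*dt) * [p*0.225051 + (1-p)*0.047894] = 0.130420

Answer: Price = V(0,0) = 0.1304


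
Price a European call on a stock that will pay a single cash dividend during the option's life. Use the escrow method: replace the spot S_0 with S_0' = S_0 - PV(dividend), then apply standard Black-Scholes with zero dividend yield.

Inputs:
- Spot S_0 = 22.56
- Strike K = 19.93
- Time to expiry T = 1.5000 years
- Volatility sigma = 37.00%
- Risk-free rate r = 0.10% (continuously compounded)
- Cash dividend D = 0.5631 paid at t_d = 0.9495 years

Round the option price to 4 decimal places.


PV(D) = D * exp(-r * t_d) = 0.5631 * 0.99905095 = 0.56256559
S_0' = S_0 - PV(D) = 22.5600 - 0.56256559 = 21.99743441
d1 = (ln(S_0'/K) + (r + sigma^2/2)*T) / (sigma*sqrt(T)) = 0.44769323
d2 = d1 - sigma*sqrt(T) = -0.00546237
exp(-rT) = 0.99850112
N(d1) = 0.67281270; N(d2) = 0.49782084
C = S_0' * N(d1) - K * exp(-rT) * N(d2) = 21.99743441 * 0.67281270 - 19.9300 * 0.99850112 * 0.49782084 = 4.8935

Answer: Price = 4.8935


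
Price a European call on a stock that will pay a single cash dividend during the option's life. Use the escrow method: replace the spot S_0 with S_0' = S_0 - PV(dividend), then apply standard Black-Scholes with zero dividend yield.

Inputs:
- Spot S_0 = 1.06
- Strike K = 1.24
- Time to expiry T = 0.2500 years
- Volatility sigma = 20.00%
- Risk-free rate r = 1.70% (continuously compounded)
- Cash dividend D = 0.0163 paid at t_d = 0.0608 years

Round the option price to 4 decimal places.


PV(D) = D * exp(-r * t_d) = 0.0163 * 0.99896693 = 0.01628316
S_0' = S_0 - PV(D) = 1.0600 - 0.01628316 = 1.04371684
d1 = (ln(S_0'/K) + (r + sigma^2/2)*T) / (sigma*sqrt(T)) = -1.63073154
d2 = d1 - sigma*sqrt(T) = -1.73073154
exp(-rT) = 0.99575902
N(d1) = 0.05147349; N(d2) = 0.04174983
C = S_0' * N(d1) - K * exp(-rT) * N(d2) = 1.04371684 * 0.05147349 - 1.2400 * 0.99575902 * 0.04174983 = 0.0022

Answer: Price = 0.0022
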